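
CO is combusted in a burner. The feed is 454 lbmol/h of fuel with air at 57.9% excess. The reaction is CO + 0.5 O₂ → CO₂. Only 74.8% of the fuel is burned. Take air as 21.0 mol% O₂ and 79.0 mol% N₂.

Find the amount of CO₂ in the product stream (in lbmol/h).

Stoichiometric O₂ = 0.5 × 454 = 227 lbmol/h; O₂ fed = 227 × 1.579 = 358.4 lbmol/h.
N₂ fed = 358.4 × 79/21 = 1348 lbmol/h.
Fuel reacted = 0.748 × 454 → ξ = 339.6 lbmol/h.
Outlet (n = n₀ + ν ξ):
  CO: 454 − 1(339.6) = 114.4
  O₂: 358.4 − 0.5(339.6) = 188.6
  N₂: 1348 (inert)
  CO₂: 0 + 1(339.6) = 339.6

340 lbmol/h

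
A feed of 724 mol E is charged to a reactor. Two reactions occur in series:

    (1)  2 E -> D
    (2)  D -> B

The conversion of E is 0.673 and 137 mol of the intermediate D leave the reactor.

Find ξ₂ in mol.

ξ₂ = 107 mol

Conversion of E: E consumed = 2ξ₁ = 0.673 × 724 → ξ₁ = 243.6 mol.
D balance: n_D = 0 + 1ξ₁ − 1ξ₂ = 137 → ξ₂ = (1·243.6 − 137)/1 = 106.6 mol.
Outlet amounts (n = n₀ + Σ ν·ξ):
  E: 724 − 2(243.6) = 236.7
  D: 0 + 1(243.6) − 1(106.6) = 137
  B: 0 + 1(106.6) = 106.6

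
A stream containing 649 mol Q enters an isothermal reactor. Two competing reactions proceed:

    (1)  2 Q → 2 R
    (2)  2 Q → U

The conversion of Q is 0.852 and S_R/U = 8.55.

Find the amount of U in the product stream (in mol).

Conversion of Q: Q consumed = 0.852 × 649 = 552.9 mol = 2ξ₁ + 2ξ₂.
Selectivity: 2ξ₁ / (1ξ₂) = 8.55 → ξ₁ = 4.275 ξ₂.
Substitute: (2·4.275 + 2) ξ₂ = 552.9 → ξ₂ = 52.41 mol, ξ₁ = 224.1 mol.
Outlet amounts (n = n₀ + Σ ν·ξ):
  Q: 649 − 2(224.1) − 2(52.41) = 96.05
  R: 0 + 2(224.1) = 448.1
  U: 0 + 1(52.41) = 52.41

52.4 mol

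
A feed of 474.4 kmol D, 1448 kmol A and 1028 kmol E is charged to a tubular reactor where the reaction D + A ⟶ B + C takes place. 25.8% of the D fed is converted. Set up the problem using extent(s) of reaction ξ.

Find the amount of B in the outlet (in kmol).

122 kmol

D reacted = 0.258 × 474.4 = 122.4 kmol; ν_D = −1, so ξ = 122.4/1 = 122.4 kmol.
Outlet amounts (n = n₀ + ν ξ):
  D: 474.4 − 1(122.4) = 352
  A: 1448 − 1(122.4) = 1326
  B: 0 + 1(122.4) = 122.4
  C: 0 + 1(122.4) = 122.4
  E: 1028 (inert)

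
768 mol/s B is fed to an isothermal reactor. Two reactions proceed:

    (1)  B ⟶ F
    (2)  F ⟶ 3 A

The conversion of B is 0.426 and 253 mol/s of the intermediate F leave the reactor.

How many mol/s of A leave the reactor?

223 mol/s

Conversion of B: B consumed = 1ξ₁ = 0.426 × 768 → ξ₁ = 327.2 mol/s.
F balance: n_F = 0 + 1ξ₁ − 1ξ₂ = 253 → ξ₂ = (1·327.2 − 253)/1 = 74.17 mol/s.
Outlet amounts (n = n₀ + Σ ν·ξ):
  B: 768 − 1(327.2) = 440.8
  F: 0 + 1(327.2) − 1(74.17) = 253
  A: 0 + 3(74.17) = 222.5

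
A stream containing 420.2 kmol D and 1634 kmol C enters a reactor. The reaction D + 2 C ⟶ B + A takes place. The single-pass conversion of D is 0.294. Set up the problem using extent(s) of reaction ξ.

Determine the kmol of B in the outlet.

124 kmol

D reacted = 0.294 × 420.2 = 123.5 kmol; ν_D = −1, so ξ = 123.5/1 = 123.5 kmol.
Outlet amounts (n = n₀ + ν ξ):
  D: 420.2 − 1(123.5) = 296.7
  C: 1634 − 2(123.5) = 1387
  B: 0 + 1(123.5) = 123.5
  A: 0 + 1(123.5) = 123.5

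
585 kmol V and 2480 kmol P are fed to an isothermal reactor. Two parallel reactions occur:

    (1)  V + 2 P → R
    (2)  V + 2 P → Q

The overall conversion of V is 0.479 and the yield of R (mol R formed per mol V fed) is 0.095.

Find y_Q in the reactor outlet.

Yield of R: 1ξ₁ / 585 = 0.095 → ξ₁ = 55.58 kmol.
Conversion of V: 1ξ₁ + 1ξ₂ = 0.479 × 585 = 280.2 → ξ₂ = 224.6 kmol.
Outlet amounts (n = n₀ + Σ ν·ξ):
  V: 585 − 1(55.58) − 1(224.6) = 304.8
  P: 2480 − 2(55.58) − 2(224.6) = 1920
  R: 0 + 1(55.58) = 55.58
  Q: 0 + 1(224.6) = 224.6
Total out = 2505 kmol; y_Q = 224.6 / 2505 = 0.08969.

0.0897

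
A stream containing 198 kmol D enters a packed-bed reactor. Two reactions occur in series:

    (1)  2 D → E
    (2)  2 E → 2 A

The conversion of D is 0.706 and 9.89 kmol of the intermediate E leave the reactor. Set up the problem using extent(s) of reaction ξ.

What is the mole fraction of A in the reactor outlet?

0.468

Conversion of D: D consumed = 2ξ₁ = 0.706 × 198 → ξ₁ = 69.89 kmol.
E balance: n_E = 0 + 1ξ₁ − 2ξ₂ = 9.89 → ξ₂ = (1·69.89 − 9.89)/2 = 30 kmol.
Outlet amounts (n = n₀ + Σ ν·ξ):
  D: 198 − 2(69.89) = 58.21
  E: 0 + 1(69.89) − 2(30) = 9.89
  A: 0 + 2(30) = 60
Total out = 128.1 kmol; y_A = 60 / 128.1 = 0.4684.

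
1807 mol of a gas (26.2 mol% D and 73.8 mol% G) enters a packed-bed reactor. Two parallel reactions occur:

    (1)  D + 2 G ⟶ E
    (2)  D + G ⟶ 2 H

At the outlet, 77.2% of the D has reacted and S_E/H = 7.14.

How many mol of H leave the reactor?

47.8 mol

Conversion of D: D consumed = 0.772 × 473.4 = 365.5 mol = 1ξ₁ + 1ξ₂.
Selectivity: 1ξ₁ / (2ξ₂) = 7.14 → ξ₁ = 14.28 ξ₂.
Substitute: (1·14.28 + 1) ξ₂ = 365.5 → ξ₂ = 23.92 mol, ξ₁ = 341.6 mol.
Outlet amounts (n = n₀ + Σ ν·ξ):
  D: 473.4 − 1(341.6) − 1(23.92) = 107.9
  G: 1334 − 2(341.6) − 1(23.92) = 626.5
  E: 0 + 1(341.6) = 341.6
  H: 0 + 2(23.92) = 47.84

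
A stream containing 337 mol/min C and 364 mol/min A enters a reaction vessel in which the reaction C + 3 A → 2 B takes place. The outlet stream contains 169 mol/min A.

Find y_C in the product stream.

0.476

For A: n = n₀ − 3ξ → 169 = 364 − 3ξ, giving ξ = 65 mol/min.
Outlet amounts (n = n₀ + ν ξ):
  C: 337 − 1(65) = 272
  A: 364 − 3(65) = 169
  B: 0 + 2(65) = 130
Total out = 571 mol/min; y_C = 272 / 571 = 0.4764.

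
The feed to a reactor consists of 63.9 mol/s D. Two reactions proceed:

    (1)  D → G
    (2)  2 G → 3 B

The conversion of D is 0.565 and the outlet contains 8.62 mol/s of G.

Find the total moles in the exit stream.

Conversion of D: D consumed = 1ξ₁ = 0.565 × 63.9 → ξ₁ = 36.1 mol/s.
G balance: n_G = 0 + 1ξ₁ − 2ξ₂ = 8.62 → ξ₂ = (1·36.1 − 8.62)/2 = 13.74 mol/s.
Outlet amounts (n = n₀ + Σ ν·ξ):
  D: 63.9 − 1(36.1) = 27.8
  G: 0 + 1(36.1) − 2(13.74) = 8.62
  B: 0 + 3(13.74) = 41.23
Total out = 27.8 + 8.62 + 41.23 = 77.64 mol/s.

77.6 mol/s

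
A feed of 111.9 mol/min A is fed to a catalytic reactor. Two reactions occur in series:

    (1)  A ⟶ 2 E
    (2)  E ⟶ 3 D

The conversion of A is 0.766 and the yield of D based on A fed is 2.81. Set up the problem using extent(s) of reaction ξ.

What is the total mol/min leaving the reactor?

407 mol/min

Conversion of A: A consumed = 1ξ₁ = 0.766 × 111.9 → ξ₁ = 85.72 mol/min.
Yield of D: 3ξ₂ / 111.9 = 2.81 → ξ₂ = 104.8 mol/min.
Outlet amounts (n = n₀ + Σ ν·ξ):
  A: 111.9 − 1(85.72) = 26.18
  E: 0 + 2(85.72) − 1(104.8) = 66.62
  D: 0 + 3(104.8) = 314.4
Total out = 26.18 + 66.62 + 314.4 = 407.2 mol/min.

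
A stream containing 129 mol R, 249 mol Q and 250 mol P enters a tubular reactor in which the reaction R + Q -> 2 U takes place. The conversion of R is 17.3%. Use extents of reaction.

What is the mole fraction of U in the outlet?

0.0711

R reacted = 0.173 × 129 = 22.32 mol; ν_R = −1, so ξ = 22.32/1 = 22.32 mol.
Outlet amounts (n = n₀ + ν ξ):
  R: 129 − 1(22.32) = 106.7
  Q: 249 − 1(22.32) = 226.7
  U: 0 + 2(22.32) = 44.63
  P: 250 (inert)
Total out = 628 mol; y_U = 44.63 / 628 = 0.07107.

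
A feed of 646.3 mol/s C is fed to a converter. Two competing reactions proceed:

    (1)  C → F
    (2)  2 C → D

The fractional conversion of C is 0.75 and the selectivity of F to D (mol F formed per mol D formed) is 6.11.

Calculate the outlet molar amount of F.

Conversion of C: C consumed = 0.75 × 646.3 = 484.7 mol/s = 1ξ₁ + 2ξ₂.
Selectivity: 1ξ₁ / (1ξ₂) = 6.11 → ξ₁ = 6.11 ξ₂.
Substitute: (1·6.11 + 2) ξ₂ = 484.7 → ξ₂ = 59.77 mol/s, ξ₁ = 365.2 mol/s.
Outlet amounts (n = n₀ + Σ ν·ξ):
  C: 646.3 − 1(365.2) − 2(59.77) = 161.6
  F: 0 + 1(365.2) = 365.2
  D: 0 + 1(59.77) = 59.77

365 mol/s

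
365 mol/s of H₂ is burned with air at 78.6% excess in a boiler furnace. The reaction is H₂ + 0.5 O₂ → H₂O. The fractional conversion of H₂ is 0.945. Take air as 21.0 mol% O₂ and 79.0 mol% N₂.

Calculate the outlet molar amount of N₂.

1230 mol/s

Stoichiometric O₂ = 0.5 × 365 = 182.5 mol/s; O₂ fed = 182.5 × 1.786 = 325.9 mol/s.
N₂ fed = 325.9 × 79/21 = 1226 mol/s.
Fuel reacted = 0.945 × 365 → ξ = 344.9 mol/s.
Outlet (n = n₀ + ν ξ):
  H₂: 365 − 1(344.9) = 20.08
  O₂: 325.9 − 0.5(344.9) = 153.5
  N₂: 1226 (inert)
  H₂O: 0 + 1(344.9) = 344.9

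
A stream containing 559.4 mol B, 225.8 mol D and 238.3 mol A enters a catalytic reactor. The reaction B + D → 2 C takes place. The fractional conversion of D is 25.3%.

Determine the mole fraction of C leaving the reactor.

0.112

D reacted = 0.253 × 225.8 = 57.13 mol; ν_D = −1, so ξ = 57.13/1 = 57.13 mol.
Outlet amounts (n = n₀ + ν ξ):
  B: 559.4 − 1(57.13) = 502.3
  D: 225.8 − 1(57.13) = 168.7
  C: 0 + 2(57.13) = 114.3
  A: 238.3 (inert)
Total out = 1024 mol; y_C = 114.3 / 1024 = 0.1116.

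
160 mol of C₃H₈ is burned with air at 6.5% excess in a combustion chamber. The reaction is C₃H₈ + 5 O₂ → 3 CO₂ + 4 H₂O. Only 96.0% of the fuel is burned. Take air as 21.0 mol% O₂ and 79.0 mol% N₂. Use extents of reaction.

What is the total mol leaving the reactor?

4370 mol

Stoichiometric O₂ = 5 × 160 = 800 mol; O₂ fed = 800 × 1.065 = 852 mol.
N₂ fed = 852 × 79/21 = 3205 mol.
Fuel reacted = 0.96 × 160 → ξ = 153.6 mol.
Outlet (n = n₀ + ν ξ):
  C₃H₈: 160 − 1(153.6) = 6.4
  O₂: 852 − 5(153.6) = 84
  N₂: 3205 (inert)
  CO₂: 0 + 3(153.6) = 460.8
  H₂O: 0 + 4(153.6) = 614.4
Total out = 6.4 + 84 + 3205 + 460.8 + 614.4 = 4371 mol.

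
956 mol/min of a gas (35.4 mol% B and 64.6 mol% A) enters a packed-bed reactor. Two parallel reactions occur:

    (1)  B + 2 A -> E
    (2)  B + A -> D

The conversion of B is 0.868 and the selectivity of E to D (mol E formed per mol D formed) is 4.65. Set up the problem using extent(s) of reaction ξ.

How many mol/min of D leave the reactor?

52 mol/min

Conversion of B: B consumed = 0.868 × 338.4 = 293.8 mol/min = 1ξ₁ + 1ξ₂.
Selectivity: 1ξ₁ / (1ξ₂) = 4.65 → ξ₁ = 4.65 ξ₂.
Substitute: (1·4.65 + 1) ξ₂ = 293.8 → ξ₂ = 51.99 mol/min, ξ₁ = 241.8 mol/min.
Outlet amounts (n = n₀ + Σ ν·ξ):
  B: 338.4 − 1(241.8) − 1(51.99) = 44.67
  A: 617.6 − 2(241.8) − 1(51.99) = 82.06
  E: 0 + 1(241.8) = 241.8
  D: 0 + 1(51.99) = 51.99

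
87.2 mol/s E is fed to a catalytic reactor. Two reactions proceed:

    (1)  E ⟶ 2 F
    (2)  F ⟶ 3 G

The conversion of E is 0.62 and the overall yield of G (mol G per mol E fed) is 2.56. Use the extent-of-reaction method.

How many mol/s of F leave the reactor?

33.7 mol/s

Conversion of E: E consumed = 1ξ₁ = 0.62 × 87.2 → ξ₁ = 54.06 mol/s.
Yield of G: 3ξ₂ / 87.2 = 2.56 → ξ₂ = 74.41 mol/s.
Outlet amounts (n = n₀ + Σ ν·ξ):
  E: 87.2 − 1(54.06) = 33.14
  F: 0 + 2(54.06) − 1(74.41) = 33.72
  G: 0 + 3(74.41) = 223.2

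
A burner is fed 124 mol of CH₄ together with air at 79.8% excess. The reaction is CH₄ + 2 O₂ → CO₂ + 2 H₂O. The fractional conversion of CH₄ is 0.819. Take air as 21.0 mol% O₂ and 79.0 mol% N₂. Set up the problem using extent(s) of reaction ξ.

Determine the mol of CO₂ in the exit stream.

Stoichiometric O₂ = 2 × 124 = 248 mol; O₂ fed = 248 × 1.798 = 445.9 mol.
N₂ fed = 445.9 × 79/21 = 1677 mol.
Fuel reacted = 0.819 × 124 → ξ = 101.6 mol.
Outlet (n = n₀ + ν ξ):
  CH₄: 124 − 1(101.6) = 22.44
  O₂: 445.9 − 2(101.6) = 242.8
  N₂: 1677 (inert)
  CO₂: 0 + 1(101.6) = 101.6
  H₂O: 0 + 2(101.6) = 203.1

102 mol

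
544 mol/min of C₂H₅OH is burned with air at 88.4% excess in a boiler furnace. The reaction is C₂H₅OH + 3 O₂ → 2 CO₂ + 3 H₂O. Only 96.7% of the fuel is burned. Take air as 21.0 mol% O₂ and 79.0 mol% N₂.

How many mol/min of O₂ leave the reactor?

1500 mol/min

Stoichiometric O₂ = 3 × 544 = 1632 mol/min; O₂ fed = 1632 × 1.884 = 3075 mol/min.
N₂ fed = 3075 × 79/21 = 11570 mol/min.
Fuel reacted = 0.967 × 544 → ξ = 526 mol/min.
Outlet (n = n₀ + ν ξ):
  C₂H₅OH: 544 − 1(526) = 17.95
  O₂: 3075 − 3(526) = 1497
  N₂: 11570 (inert)
  CO₂: 0 + 2(526) = 1052
  H₂O: 0 + 3(526) = 1578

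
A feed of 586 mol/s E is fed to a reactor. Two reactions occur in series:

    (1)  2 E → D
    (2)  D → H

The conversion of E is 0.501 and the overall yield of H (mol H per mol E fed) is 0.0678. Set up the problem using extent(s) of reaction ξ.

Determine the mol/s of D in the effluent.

Conversion of E: E consumed = 2ξ₁ = 0.501 × 586 → ξ₁ = 146.8 mol/s.
Yield of H: 1ξ₂ / 586 = 0.0678 → ξ₂ = 39.73 mol/s.
Outlet amounts (n = n₀ + Σ ν·ξ):
  E: 586 − 2(146.8) = 292.4
  D: 0 + 1(146.8) − 1(39.73) = 107.1
  H: 0 + 1(39.73) = 39.73

107 mol/s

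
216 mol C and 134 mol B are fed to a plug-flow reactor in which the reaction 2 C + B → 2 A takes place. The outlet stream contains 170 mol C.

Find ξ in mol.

For C: n = n₀ − 2ξ → 170 = 216 − 2ξ, giving ξ = 23 mol.
Outlet amounts (n = n₀ + ν ξ):
  C: 216 − 2(23) = 170
  B: 134 − 1(23) = 111
  A: 0 + 2(23) = 46

ξ = 23 mol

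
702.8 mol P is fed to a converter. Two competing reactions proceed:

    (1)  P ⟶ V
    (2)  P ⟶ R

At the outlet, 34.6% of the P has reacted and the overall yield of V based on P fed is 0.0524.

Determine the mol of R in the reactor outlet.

Yield of V: 1ξ₁ / 702.8 = 0.0524 → ξ₁ = 36.83 mol.
Conversion of P: 1ξ₁ + 1ξ₂ = 0.346 × 702.8 = 243.2 → ξ₂ = 206.3 mol.
Outlet amounts (n = n₀ + Σ ν·ξ):
  P: 702.8 − 1(36.83) − 1(206.3) = 459.6
  V: 0 + 1(36.83) = 36.83
  R: 0 + 1(206.3) = 206.3

206 mol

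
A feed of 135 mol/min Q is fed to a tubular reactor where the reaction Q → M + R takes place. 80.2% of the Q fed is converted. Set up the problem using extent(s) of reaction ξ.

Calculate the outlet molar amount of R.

Q reacted = 0.802 × 135 = 108.3 mol/min; ν_Q = −1, so ξ = 108.3/1 = 108.3 mol/min.
Outlet amounts (n = n₀ + ν ξ):
  Q: 135 − 1(108.3) = 26.73
  M: 0 + 1(108.3) = 108.3
  R: 0 + 1(108.3) = 108.3

108 mol/min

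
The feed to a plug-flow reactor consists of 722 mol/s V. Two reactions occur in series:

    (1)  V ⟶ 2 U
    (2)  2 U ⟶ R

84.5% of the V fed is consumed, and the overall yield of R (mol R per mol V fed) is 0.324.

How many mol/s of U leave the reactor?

Conversion of V: V consumed = 1ξ₁ = 0.845 × 722 → ξ₁ = 610.1 mol/s.
Yield of R: 1ξ₂ / 722 = 0.324 → ξ₂ = 233.9 mol/s.
Outlet amounts (n = n₀ + Σ ν·ξ):
  V: 722 − 1(610.1) = 111.9
  U: 0 + 2(610.1) − 2(233.9) = 752.3
  R: 0 + 1(233.9) = 233.9

752 mol/s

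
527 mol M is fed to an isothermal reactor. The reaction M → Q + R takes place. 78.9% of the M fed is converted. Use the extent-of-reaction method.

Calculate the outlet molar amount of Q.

416 mol

M reacted = 0.789 × 527 = 415.8 mol; ν_M = −1, so ξ = 415.8/1 = 415.8 mol.
Outlet amounts (n = n₀ + ν ξ):
  M: 527 − 1(415.8) = 111.2
  Q: 0 + 1(415.8) = 415.8
  R: 0 + 1(415.8) = 415.8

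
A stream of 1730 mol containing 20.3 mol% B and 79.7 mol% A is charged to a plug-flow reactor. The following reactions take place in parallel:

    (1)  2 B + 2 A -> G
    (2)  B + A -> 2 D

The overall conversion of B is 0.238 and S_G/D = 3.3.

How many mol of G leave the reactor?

38.8 mol

Conversion of B: B consumed = 0.238 × 351.2 = 83.58 mol = 2ξ₁ + 1ξ₂.
Selectivity: 1ξ₁ / (2ξ₂) = 3.3 → ξ₁ = 6.6 ξ₂.
Substitute: (2·6.6 + 1) ξ₂ = 83.58 → ξ₂ = 5.886 mol, ξ₁ = 38.85 mol.
Outlet amounts (n = n₀ + Σ ν·ξ):
  B: 351.2 − 2(38.85) − 1(5.886) = 267.6
  A: 1379 − 2(38.85) − 1(5.886) = 1295
  G: 0 + 1(38.85) = 38.85
  D: 0 + 2(5.886) = 11.77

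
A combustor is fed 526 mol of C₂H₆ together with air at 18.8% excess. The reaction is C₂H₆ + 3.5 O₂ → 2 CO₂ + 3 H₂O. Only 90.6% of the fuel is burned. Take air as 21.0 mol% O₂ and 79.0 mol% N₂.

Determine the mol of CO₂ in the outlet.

Stoichiometric O₂ = 3.5 × 526 = 1841 mol; O₂ fed = 1841 × 1.188 = 2187 mol.
N₂ fed = 2187 × 79/21 = 8228 mol.
Fuel reacted = 0.906 × 526 → ξ = 476.6 mol.
Outlet (n = n₀ + ν ξ):
  C₂H₆: 526 − 1(476.6) = 49.44
  O₂: 2187 − 3.5(476.6) = 519.2
  N₂: 8228 (inert)
  CO₂: 0 + 2(476.6) = 953.1
  H₂O: 0 + 3(476.6) = 1430

953 mol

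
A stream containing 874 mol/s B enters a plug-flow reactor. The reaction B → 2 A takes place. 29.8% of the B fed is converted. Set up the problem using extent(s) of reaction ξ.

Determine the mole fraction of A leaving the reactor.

0.459

B reacted = 0.298 × 874 = 260.5 mol/s; ν_B = −1, so ξ = 260.5/1 = 260.5 mol/s.
Outlet amounts (n = n₀ + ν ξ):
  B: 874 − 1(260.5) = 613.5
  A: 0 + 2(260.5) = 520.9
Total out = 1134 mol/s; y_A = 520.9 / 1134 = 0.4592.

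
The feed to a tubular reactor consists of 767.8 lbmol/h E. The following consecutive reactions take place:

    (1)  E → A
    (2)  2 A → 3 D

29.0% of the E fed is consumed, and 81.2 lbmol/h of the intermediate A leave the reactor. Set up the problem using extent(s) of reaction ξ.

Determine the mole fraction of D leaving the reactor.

0.253

Conversion of E: E consumed = 1ξ₁ = 0.29 × 767.8 → ξ₁ = 222.7 lbmol/h.
A balance: n_A = 0 + 1ξ₁ − 2ξ₂ = 81.2 → ξ₂ = (1·222.7 − 81.2)/2 = 70.73 lbmol/h.
Outlet amounts (n = n₀ + Σ ν·ξ):
  E: 767.8 − 1(222.7) = 545.1
  A: 0 + 1(222.7) − 2(70.73) = 81.2
  D: 0 + 3(70.73) = 212.2
Total out = 838.5 lbmol/h; y_D = 212.2 / 838.5 = 0.2531.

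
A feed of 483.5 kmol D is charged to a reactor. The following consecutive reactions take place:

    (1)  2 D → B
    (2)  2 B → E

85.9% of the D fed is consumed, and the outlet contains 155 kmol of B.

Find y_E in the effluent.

0.106

Conversion of D: D consumed = 2ξ₁ = 0.859 × 483.5 → ξ₁ = 207.7 kmol.
B balance: n_B = 0 + 1ξ₁ − 2ξ₂ = 155 → ξ₂ = (1·207.7 − 155)/2 = 26.33 kmol.
Outlet amounts (n = n₀ + Σ ν·ξ):
  D: 483.5 − 2(207.7) = 68.17
  B: 0 + 1(207.7) − 2(26.33) = 155
  E: 0 + 1(26.33) = 26.33
Total out = 249.5 kmol; y_E = 26.33 / 249.5 = 0.1055.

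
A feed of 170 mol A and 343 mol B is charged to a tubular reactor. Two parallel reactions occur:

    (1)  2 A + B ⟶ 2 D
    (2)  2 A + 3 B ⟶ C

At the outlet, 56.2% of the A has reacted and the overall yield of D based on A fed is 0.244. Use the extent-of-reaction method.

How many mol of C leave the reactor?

Yield of D: 2ξ₁ / 170 = 0.244 → ξ₁ = 20.74 mol.
Conversion of A: 2ξ₁ + 2ξ₂ = 0.562 × 170 = 95.54 → ξ₂ = 27.03 mol.
Outlet amounts (n = n₀ + Σ ν·ξ):
  A: 170 − 2(20.74) − 2(27.03) = 74.46
  B: 343 − 1(20.74) − 3(27.03) = 241.2
  D: 0 + 2(20.74) = 41.48
  C: 0 + 1(27.03) = 27.03

27 mol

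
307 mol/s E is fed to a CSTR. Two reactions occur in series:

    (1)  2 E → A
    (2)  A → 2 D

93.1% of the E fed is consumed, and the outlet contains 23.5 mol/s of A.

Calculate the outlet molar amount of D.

Conversion of E: E consumed = 2ξ₁ = 0.931 × 307 → ξ₁ = 142.9 mol/s.
A balance: n_A = 0 + 1ξ₁ − 1ξ₂ = 23.5 → ξ₂ = (1·142.9 − 23.5)/1 = 119.4 mol/s.
Outlet amounts (n = n₀ + Σ ν·ξ):
  E: 307 − 2(142.9) = 21.18
  A: 0 + 1(142.9) − 1(119.4) = 23.5
  D: 0 + 2(119.4) = 238.8

239 mol/s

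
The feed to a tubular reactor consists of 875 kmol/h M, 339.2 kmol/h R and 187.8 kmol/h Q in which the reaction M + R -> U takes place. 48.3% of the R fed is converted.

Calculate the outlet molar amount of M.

711 kmol/h

R reacted = 0.483 × 339.2 = 163.8 kmol/h; ν_R = −1, so ξ = 163.8/1 = 163.8 kmol/h.
Outlet amounts (n = n₀ + ν ξ):
  M: 875 − 1(163.8) = 711.2
  R: 339.2 − 1(163.8) = 175.4
  U: 0 + 1(163.8) = 163.8
  Q: 187.8 (inert)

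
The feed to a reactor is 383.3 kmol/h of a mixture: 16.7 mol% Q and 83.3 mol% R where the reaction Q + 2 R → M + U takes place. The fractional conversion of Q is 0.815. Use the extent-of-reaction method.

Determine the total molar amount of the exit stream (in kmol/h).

Q reacted = 0.815 × 64.01 = 52.17 kmol/h; ν_Q = −1, so ξ = 52.17/1 = 52.17 kmol/h.
Outlet amounts (n = n₀ + ν ξ):
  Q: 64.01 − 1(52.17) = 11.84
  R: 319.3 − 2(52.17) = 215
  M: 0 + 1(52.17) = 52.17
  U: 0 + 1(52.17) = 52.17
Total out = 11.84 + 215 + 52.17 + 52.17 = 331.1 kmol/h.

331 kmol/h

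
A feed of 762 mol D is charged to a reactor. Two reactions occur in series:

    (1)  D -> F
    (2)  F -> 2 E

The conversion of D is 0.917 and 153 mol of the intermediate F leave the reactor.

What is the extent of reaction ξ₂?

ξ₂ = 546 mol

Conversion of D: D consumed = 1ξ₁ = 0.917 × 762 → ξ₁ = 698.8 mol.
F balance: n_F = 0 + 1ξ₁ − 1ξ₂ = 153 → ξ₂ = (1·698.8 − 153)/1 = 545.8 mol.
Outlet amounts (n = n₀ + Σ ν·ξ):
  D: 762 − 1(698.8) = 63.25
  F: 0 + 1(698.8) − 1(545.8) = 153
  E: 0 + 2(545.8) = 1092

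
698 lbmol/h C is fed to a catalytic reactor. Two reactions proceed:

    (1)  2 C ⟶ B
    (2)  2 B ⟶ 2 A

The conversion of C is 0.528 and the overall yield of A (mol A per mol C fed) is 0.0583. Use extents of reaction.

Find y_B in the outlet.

0.279

Conversion of C: C consumed = 2ξ₁ = 0.528 × 698 → ξ₁ = 184.3 lbmol/h.
Yield of A: 2ξ₂ / 698 = 0.0583 → ξ₂ = 20.35 lbmol/h.
Outlet amounts (n = n₀ + Σ ν·ξ):
  C: 698 − 2(184.3) = 329.5
  B: 0 + 1(184.3) − 2(20.35) = 143.6
  A: 0 + 2(20.35) = 40.69
Total out = 513.7 lbmol/h; y_B = 143.6 / 513.7 = 0.2795.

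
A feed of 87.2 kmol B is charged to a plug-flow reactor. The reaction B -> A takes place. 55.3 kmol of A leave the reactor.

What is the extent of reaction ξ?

ξ = 55.3 kmol

For A: n = n₀ + 1ξ → 55.3 = 0 + 1ξ, giving ξ = 55.3 kmol.
Outlet amounts (n = n₀ + ν ξ):
  B: 87.2 − 1(55.3) = 31.9
  A: 0 + 1(55.3) = 55.3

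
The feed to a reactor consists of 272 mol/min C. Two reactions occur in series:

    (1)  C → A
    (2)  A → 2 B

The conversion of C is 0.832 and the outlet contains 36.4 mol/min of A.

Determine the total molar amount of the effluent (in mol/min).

462 mol/min

Conversion of C: C consumed = 1ξ₁ = 0.832 × 272 → ξ₁ = 226.3 mol/min.
A balance: n_A = 0 + 1ξ₁ − 1ξ₂ = 36.4 → ξ₂ = (1·226.3 − 36.4)/1 = 189.9 mol/min.
Outlet amounts (n = n₀ + Σ ν·ξ):
  C: 272 − 1(226.3) = 45.7
  A: 0 + 1(226.3) − 1(189.9) = 36.4
  B: 0 + 2(189.9) = 379.8
Total out = 45.7 + 36.4 + 379.8 = 461.9 mol/min.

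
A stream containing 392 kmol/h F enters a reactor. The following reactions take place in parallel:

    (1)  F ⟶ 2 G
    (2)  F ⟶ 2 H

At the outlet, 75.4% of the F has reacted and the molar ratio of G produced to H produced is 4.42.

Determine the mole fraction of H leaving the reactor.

Conversion of F: F consumed = 0.754 × 392 = 295.6 kmol/h = 1ξ₁ + 1ξ₂.
Selectivity: 2ξ₁ / (2ξ₂) = 4.42 → ξ₁ = 4.42 ξ₂.
Substitute: (1·4.42 + 1) ξ₂ = 295.6 → ξ₂ = 54.53 kmol/h, ξ₁ = 241 kmol/h.
Outlet amounts (n = n₀ + Σ ν·ξ):
  F: 392 − 1(241) − 1(54.53) = 96.43
  G: 0 + 2(241) = 482.1
  H: 0 + 2(54.53) = 109.1
Total out = 687.6 kmol/h; y_H = 109.1 / 687.6 = 0.1586.

0.159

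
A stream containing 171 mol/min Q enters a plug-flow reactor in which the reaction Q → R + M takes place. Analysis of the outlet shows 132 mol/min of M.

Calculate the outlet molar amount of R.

For M: n = n₀ + 1ξ → 132 = 0 + 1ξ, giving ξ = 132 mol/min.
Outlet amounts (n = n₀ + ν ξ):
  Q: 171 − 1(132) = 39
  R: 0 + 1(132) = 132
  M: 0 + 1(132) = 132

132 mol/min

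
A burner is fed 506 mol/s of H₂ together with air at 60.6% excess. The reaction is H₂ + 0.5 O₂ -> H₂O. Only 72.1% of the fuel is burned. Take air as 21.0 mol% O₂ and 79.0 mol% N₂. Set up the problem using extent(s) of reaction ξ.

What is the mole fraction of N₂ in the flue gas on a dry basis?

0.807

Stoichiometric O₂ = 0.5 × 506 = 253 mol/s; O₂ fed = 253 × 1.606 = 406.3 mol/s.
N₂ fed = 406.3 × 79/21 = 1529 mol/s.
Fuel reacted = 0.721 × 506 → ξ = 364.8 mol/s.
Outlet (n = n₀ + ν ξ):
  H₂: 506 − 1(364.8) = 141.2
  O₂: 406.3 − 0.5(364.8) = 223.9
  N₂: 1529 (inert)
  H₂O: 0 + 1(364.8) = 364.8
Dry total = 1894 mol/s; y_N₂ (dry) = 1529 / 1894 = 0.8072.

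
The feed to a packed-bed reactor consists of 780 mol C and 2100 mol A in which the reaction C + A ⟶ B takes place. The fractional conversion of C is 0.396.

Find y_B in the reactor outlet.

C reacted = 0.396 × 780 = 308.9 mol; ν_C = −1, so ξ = 308.9/1 = 308.9 mol.
Outlet amounts (n = n₀ + ν ξ):
  C: 780 − 1(308.9) = 471.1
  A: 2100 − 1(308.9) = 1791
  B: 0 + 1(308.9) = 308.9
Total out = 2571 mol; y_B = 308.9 / 2571 = 0.1201.

0.12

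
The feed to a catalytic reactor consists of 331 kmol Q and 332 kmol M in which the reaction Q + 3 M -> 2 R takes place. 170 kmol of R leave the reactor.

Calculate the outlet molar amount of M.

77 kmol

For R: n = n₀ + 2ξ → 170 = 0 + 2ξ, giving ξ = 85 kmol.
Outlet amounts (n = n₀ + ν ξ):
  Q: 331 − 1(85) = 246
  M: 332 − 3(85) = 77
  R: 0 + 2(85) = 170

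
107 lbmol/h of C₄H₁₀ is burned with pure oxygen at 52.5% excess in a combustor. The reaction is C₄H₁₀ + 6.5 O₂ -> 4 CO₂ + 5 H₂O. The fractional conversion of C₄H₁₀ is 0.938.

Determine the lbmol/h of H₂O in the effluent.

502 lbmol/h

Stoichiometric O₂ = 6.5 × 107 = 695.5 lbmol/h; O₂ fed = 695.5 × 1.525 = 1061 lbmol/h.
Fuel reacted = 0.938 × 107 → ξ = 100.4 lbmol/h.
Outlet (n = n₀ + ν ξ):
  C₄H₁₀: 107 − 1(100.4) = 6.634
  O₂: 1061 − 6.5(100.4) = 408.3
  CO₂: 0 + 4(100.4) = 401.5
  H₂O: 0 + 5(100.4) = 501.8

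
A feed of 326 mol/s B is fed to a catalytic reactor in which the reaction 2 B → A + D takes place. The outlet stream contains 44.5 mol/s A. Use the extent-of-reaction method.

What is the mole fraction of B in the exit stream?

0.727

For A: n = n₀ + 1ξ → 44.5 = 0 + 1ξ, giving ξ = 44.5 mol/s.
Outlet amounts (n = n₀ + ν ξ):
  B: 326 − 2(44.5) = 237
  A: 0 + 1(44.5) = 44.5
  D: 0 + 1(44.5) = 44.5
Total out = 326 mol/s; y_B = 237 / 326 = 0.727.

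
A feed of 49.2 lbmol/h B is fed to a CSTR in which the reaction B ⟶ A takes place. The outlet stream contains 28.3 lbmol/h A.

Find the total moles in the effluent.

For A: n = n₀ + 1ξ → 28.3 = 0 + 1ξ, giving ξ = 28.3 lbmol/h.
Outlet amounts (n = n₀ + ν ξ):
  B: 49.2 − 1(28.3) = 20.9
  A: 0 + 1(28.3) = 28.3
Total out = 20.9 + 28.3 = 49.2 lbmol/h.

49.2 lbmol/h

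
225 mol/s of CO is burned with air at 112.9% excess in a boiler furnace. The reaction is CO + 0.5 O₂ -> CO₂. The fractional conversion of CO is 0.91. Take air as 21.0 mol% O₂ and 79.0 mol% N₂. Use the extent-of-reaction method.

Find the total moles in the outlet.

Stoichiometric O₂ = 0.5 × 225 = 112.5 mol/s; O₂ fed = 112.5 × 2.129 = 239.5 mol/s.
N₂ fed = 239.5 × 79/21 = 901 mol/s.
Fuel reacted = 0.91 × 225 → ξ = 204.8 mol/s.
Outlet (n = n₀ + ν ξ):
  CO: 225 − 1(204.8) = 20.25
  O₂: 239.5 − 0.5(204.8) = 137.1
  N₂: 901 (inert)
  CO₂: 0 + 1(204.8) = 204.8
Total out = 20.25 + 137.1 + 901 + 204.8 = 1263 mol/s.

1260 mol/s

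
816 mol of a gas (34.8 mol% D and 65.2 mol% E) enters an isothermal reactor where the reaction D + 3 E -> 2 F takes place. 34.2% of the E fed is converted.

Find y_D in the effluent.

E reacted = 0.342 × 532 = 182 mol; ν_E = −3, so ξ = 182/3 = 60.65 mol.
Outlet amounts (n = n₀ + ν ξ):
  D: 284 − 1(60.65) = 223.3
  E: 532 − 3(60.65) = 350.1
  F: 0 + 2(60.65) = 121.3
Total out = 694.7 mol; y_D = 223.3 / 694.7 = 0.3215.

0.321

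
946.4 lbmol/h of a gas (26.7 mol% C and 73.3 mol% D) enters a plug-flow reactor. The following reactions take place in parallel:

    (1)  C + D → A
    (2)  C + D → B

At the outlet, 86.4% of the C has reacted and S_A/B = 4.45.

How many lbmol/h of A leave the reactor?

178 lbmol/h

Conversion of C: C consumed = 0.864 × 252.7 = 218.3 lbmol/h = 1ξ₁ + 1ξ₂.
Selectivity: 1ξ₁ / (1ξ₂) = 4.45 → ξ₁ = 4.45 ξ₂.
Substitute: (1·4.45 + 1) ξ₂ = 218.3 → ξ₂ = 40.06 lbmol/h, ξ₁ = 178.3 lbmol/h.
Outlet amounts (n = n₀ + Σ ν·ξ):
  C: 252.7 − 1(178.3) − 1(40.06) = 34.37
  D: 693.7 − 1(178.3) − 1(40.06) = 475.4
  A: 0 + 1(178.3) = 178.3
  B: 0 + 1(40.06) = 40.06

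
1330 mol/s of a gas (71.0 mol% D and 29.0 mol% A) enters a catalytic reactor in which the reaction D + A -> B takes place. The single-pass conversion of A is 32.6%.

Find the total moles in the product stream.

A reacted = 0.326 × 385.7 = 125.7 mol/s; ν_A = −1, so ξ = 125.7/1 = 125.7 mol/s.
Outlet amounts (n = n₀ + ν ξ):
  D: 944.3 − 1(125.7) = 818.6
  A: 385.7 − 1(125.7) = 260
  B: 0 + 1(125.7) = 125.7
Total out = 818.6 + 260 + 125.7 = 1204 mol/s.

1200 mol/s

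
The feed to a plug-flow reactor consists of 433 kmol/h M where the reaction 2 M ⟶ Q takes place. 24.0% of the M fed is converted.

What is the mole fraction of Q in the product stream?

0.136

M reacted = 0.24 × 433 = 103.9 kmol/h; ν_M = −2, so ξ = 103.9/2 = 51.96 kmol/h.
Outlet amounts (n = n₀ + ν ξ):
  M: 433 − 2(51.96) = 329.1
  Q: 0 + 1(51.96) = 51.96
Total out = 381 kmol/h; y_Q = 51.96 / 381 = 0.1364.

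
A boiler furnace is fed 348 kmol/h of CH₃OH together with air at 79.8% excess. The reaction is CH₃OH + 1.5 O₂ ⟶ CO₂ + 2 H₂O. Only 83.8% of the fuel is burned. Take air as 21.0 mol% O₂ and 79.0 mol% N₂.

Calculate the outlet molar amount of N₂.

Stoichiometric O₂ = 1.5 × 348 = 522 kmol/h; O₂ fed = 522 × 1.798 = 938.6 kmol/h.
N₂ fed = 938.6 × 79/21 = 3531 kmol/h.
Fuel reacted = 0.838 × 348 → ξ = 291.6 kmol/h.
Outlet (n = n₀ + ν ξ):
  CH₃OH: 348 − 1(291.6) = 56.38
  O₂: 938.6 − 1.5(291.6) = 501.1
  N₂: 3531 (inert)
  CO₂: 0 + 1(291.6) = 291.6
  H₂O: 0 + 2(291.6) = 583.2

3530 kmol/h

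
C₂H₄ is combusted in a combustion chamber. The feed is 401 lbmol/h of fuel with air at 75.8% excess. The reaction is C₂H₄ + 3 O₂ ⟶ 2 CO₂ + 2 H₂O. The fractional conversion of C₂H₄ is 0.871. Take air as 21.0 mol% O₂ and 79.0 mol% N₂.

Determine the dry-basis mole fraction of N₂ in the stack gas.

Stoichiometric O₂ = 3 × 401 = 1203 lbmol/h; O₂ fed = 1203 × 1.758 = 2115 lbmol/h.
N₂ fed = 2115 × 79/21 = 7956 lbmol/h.
Fuel reacted = 0.871 × 401 → ξ = 349.3 lbmol/h.
Outlet (n = n₀ + ν ξ):
  C₂H₄: 401 − 1(349.3) = 51.73
  O₂: 2115 − 3(349.3) = 1067
  N₂: 7956 (inert)
  CO₂: 0 + 2(349.3) = 698.5
  H₂O: 0 + 2(349.3) = 698.5
Dry total = 9773 lbmol/h; y_N₂ (dry) = 7956 / 9773 = 0.8141.

0.814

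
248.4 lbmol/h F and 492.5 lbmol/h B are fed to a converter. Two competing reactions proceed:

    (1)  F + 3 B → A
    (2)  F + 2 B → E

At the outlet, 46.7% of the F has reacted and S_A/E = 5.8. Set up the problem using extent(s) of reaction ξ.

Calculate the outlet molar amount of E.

Conversion of F: F consumed = 0.467 × 248.4 = 116 lbmol/h = 1ξ₁ + 1ξ₂.
Selectivity: 1ξ₁ / (1ξ₂) = 5.8 → ξ₁ = 5.8 ξ₂.
Substitute: (1·5.8 + 1) ξ₂ = 116 → ξ₂ = 17.06 lbmol/h, ξ₁ = 98.94 lbmol/h.
Outlet amounts (n = n₀ + Σ ν·ξ):
  F: 248.4 − 1(98.94) − 1(17.06) = 132.4
  B: 492.5 − 3(98.94) − 2(17.06) = 161.6
  A: 0 + 1(98.94) = 98.94
  E: 0 + 1(17.06) = 17.06

17.1 lbmol/h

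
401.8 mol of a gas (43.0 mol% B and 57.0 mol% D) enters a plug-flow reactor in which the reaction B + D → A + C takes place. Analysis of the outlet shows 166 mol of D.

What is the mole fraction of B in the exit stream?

0.273

For D: n = n₀ − 1ξ → 166 = 229 − 1ξ, giving ξ = 63.03 mol.
Outlet amounts (n = n₀ + ν ξ):
  B: 172.8 − 1(63.03) = 109.7
  D: 229 − 1(63.03) = 166
  A: 0 + 1(63.03) = 63.03
  C: 0 + 1(63.03) = 63.03
Total out = 401.8 mol; y_B = 109.7 / 401.8 = 0.2731.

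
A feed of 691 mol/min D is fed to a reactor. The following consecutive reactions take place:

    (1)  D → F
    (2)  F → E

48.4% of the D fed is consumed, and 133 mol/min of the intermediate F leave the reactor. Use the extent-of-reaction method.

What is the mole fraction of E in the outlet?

0.292

Conversion of D: D consumed = 1ξ₁ = 0.484 × 691 → ξ₁ = 334.4 mol/min.
F balance: n_F = 0 + 1ξ₁ − 1ξ₂ = 133 → ξ₂ = (1·334.4 − 133)/1 = 201.4 mol/min.
Outlet amounts (n = n₀ + Σ ν·ξ):
  D: 691 − 1(334.4) = 356.6
  F: 0 + 1(334.4) − 1(201.4) = 133
  E: 0 + 1(201.4) = 201.4
Total out = 691 mol/min; y_E = 201.4 / 691 = 0.2915.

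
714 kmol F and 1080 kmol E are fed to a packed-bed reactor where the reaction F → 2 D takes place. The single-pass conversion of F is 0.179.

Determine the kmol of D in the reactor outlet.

F reacted = 0.179 × 714 = 127.8 kmol; ν_F = −1, so ξ = 127.8/1 = 127.8 kmol.
Outlet amounts (n = n₀ + ν ξ):
  F: 714 − 1(127.8) = 586.2
  D: 0 + 2(127.8) = 255.6
  E: 1080 (inert)

256 kmol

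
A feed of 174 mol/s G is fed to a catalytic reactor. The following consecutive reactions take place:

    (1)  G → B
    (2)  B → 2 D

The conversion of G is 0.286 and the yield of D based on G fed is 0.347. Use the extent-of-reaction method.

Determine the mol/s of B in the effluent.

19.6 mol/s

Conversion of G: G consumed = 1ξ₁ = 0.286 × 174 → ξ₁ = 49.76 mol/s.
Yield of D: 2ξ₂ / 174 = 0.347 → ξ₂ = 30.19 mol/s.
Outlet amounts (n = n₀ + Σ ν·ξ):
  G: 174 − 1(49.76) = 124.2
  B: 0 + 1(49.76) − 1(30.19) = 19.57
  D: 0 + 2(30.19) = 60.38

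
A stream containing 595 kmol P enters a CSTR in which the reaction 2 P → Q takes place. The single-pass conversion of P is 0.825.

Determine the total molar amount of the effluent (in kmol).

350 kmol

P reacted = 0.825 × 595 = 490.9 kmol; ν_P = −2, so ξ = 490.9/2 = 245.4 kmol.
Outlet amounts (n = n₀ + ν ξ):
  P: 595 − 2(245.4) = 104.1
  Q: 0 + 1(245.4) = 245.4
Total out = 104.1 + 245.4 = 349.6 kmol.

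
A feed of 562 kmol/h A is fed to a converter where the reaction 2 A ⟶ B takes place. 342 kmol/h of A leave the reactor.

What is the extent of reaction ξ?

ξ = 110 kmol/h

For A: n = n₀ − 2ξ → 342 = 562 − 2ξ, giving ξ = 110 kmol/h.
Outlet amounts (n = n₀ + ν ξ):
  A: 562 − 2(110) = 342
  B: 0 + 1(110) = 110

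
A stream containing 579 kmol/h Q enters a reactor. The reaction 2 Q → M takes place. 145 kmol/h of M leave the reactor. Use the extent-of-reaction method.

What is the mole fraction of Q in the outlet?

For M: n = n₀ + 1ξ → 145 = 0 + 1ξ, giving ξ = 145 kmol/h.
Outlet amounts (n = n₀ + ν ξ):
  Q: 579 − 2(145) = 289
  M: 0 + 1(145) = 145
Total out = 434 kmol/h; y_Q = 289 / 434 = 0.6659.

0.666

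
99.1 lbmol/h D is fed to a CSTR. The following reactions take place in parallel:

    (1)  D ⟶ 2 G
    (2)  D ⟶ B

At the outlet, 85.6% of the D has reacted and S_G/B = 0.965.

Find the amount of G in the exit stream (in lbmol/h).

Conversion of D: D consumed = 0.856 × 99.1 = 84.83 lbmol/h = 1ξ₁ + 1ξ₂.
Selectivity: 2ξ₁ / (1ξ₂) = 0.965 → ξ₁ = 0.4825 ξ₂.
Substitute: (1·0.4825 + 1) ξ₂ = 84.83 → ξ₂ = 57.22 lbmol/h, ξ₁ = 27.61 lbmol/h.
Outlet amounts (n = n₀ + Σ ν·ξ):
  D: 99.1 − 1(27.61) − 1(57.22) = 14.27
  G: 0 + 2(27.61) = 55.22
  B: 0 + 1(57.22) = 57.22

55.2 lbmol/h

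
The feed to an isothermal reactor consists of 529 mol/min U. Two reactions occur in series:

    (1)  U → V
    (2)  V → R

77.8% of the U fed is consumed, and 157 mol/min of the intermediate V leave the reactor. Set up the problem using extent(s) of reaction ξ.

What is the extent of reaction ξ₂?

Conversion of U: U consumed = 1ξ₁ = 0.778 × 529 → ξ₁ = 411.6 mol/min.
V balance: n_V = 0 + 1ξ₁ − 1ξ₂ = 157 → ξ₂ = (1·411.6 − 157)/1 = 254.6 mol/min.
Outlet amounts (n = n₀ + Σ ν·ξ):
  U: 529 − 1(411.6) = 117.4
  V: 0 + 1(411.6) − 1(254.6) = 157
  R: 0 + 1(254.6) = 254.6

ξ₂ = 255 mol/min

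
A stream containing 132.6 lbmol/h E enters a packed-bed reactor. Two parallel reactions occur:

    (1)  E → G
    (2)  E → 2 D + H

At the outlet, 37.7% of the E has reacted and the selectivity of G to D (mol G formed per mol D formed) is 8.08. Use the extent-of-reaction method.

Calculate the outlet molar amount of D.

5.83 lbmol/h

Conversion of E: E consumed = 0.377 × 132.6 = 49.99 lbmol/h = 1ξ₁ + 1ξ₂.
Selectivity: 1ξ₁ / (2ξ₂) = 8.08 → ξ₁ = 16.16 ξ₂.
Substitute: (1·16.16 + 1) ξ₂ = 49.99 → ξ₂ = 2.913 lbmol/h, ξ₁ = 47.08 lbmol/h.
Outlet amounts (n = n₀ + Σ ν·ξ):
  E: 132.6 − 1(47.08) − 1(2.913) = 82.61
  G: 0 + 1(47.08) = 47.08
  D: 0 + 2(2.913) = 5.826
  H: 0 + 1(2.913) = 2.913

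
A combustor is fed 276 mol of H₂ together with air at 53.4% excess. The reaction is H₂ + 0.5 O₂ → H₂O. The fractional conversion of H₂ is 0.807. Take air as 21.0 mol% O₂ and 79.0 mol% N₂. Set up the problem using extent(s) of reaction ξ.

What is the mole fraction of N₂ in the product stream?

Stoichiometric O₂ = 0.5 × 276 = 138 mol; O₂ fed = 138 × 1.534 = 211.7 mol.
N₂ fed = 211.7 × 79/21 = 796.4 mol.
Fuel reacted = 0.807 × 276 → ξ = 222.7 mol.
Outlet (n = n₀ + ν ξ):
  H₂: 276 − 1(222.7) = 53.27
  O₂: 211.7 − 0.5(222.7) = 100.3
  N₂: 796.4 (inert)
  H₂O: 0 + 1(222.7) = 222.7
Total out = 1173 mol; y_N₂ = 796.4 / 1173 = 0.6791.

0.679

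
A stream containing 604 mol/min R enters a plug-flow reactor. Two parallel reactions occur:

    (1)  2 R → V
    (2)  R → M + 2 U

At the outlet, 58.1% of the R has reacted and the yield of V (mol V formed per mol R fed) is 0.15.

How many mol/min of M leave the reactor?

Yield of V: 1ξ₁ / 604 = 0.15 → ξ₁ = 90.6 mol/min.
Conversion of R: 2ξ₁ + 1ξ₂ = 0.581 × 604 = 350.9 → ξ₂ = 169.7 mol/min.
Outlet amounts (n = n₀ + Σ ν·ξ):
  R: 604 − 2(90.6) − 1(169.7) = 253.1
  V: 0 + 1(90.6) = 90.6
  M: 0 + 1(169.7) = 169.7
  U: 0 + 2(169.7) = 339.4

170 mol/min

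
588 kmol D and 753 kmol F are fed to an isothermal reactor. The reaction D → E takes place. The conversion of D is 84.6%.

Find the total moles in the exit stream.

1340 kmol

D reacted = 0.846 × 588 = 497.4 kmol; ν_D = −1, so ξ = 497.4/1 = 497.4 kmol.
Outlet amounts (n = n₀ + ν ξ):
  D: 588 − 1(497.4) = 90.55
  E: 0 + 1(497.4) = 497.4
  F: 753 (inert)
Total out = 90.55 + 497.4 + 753 = 1341 kmol.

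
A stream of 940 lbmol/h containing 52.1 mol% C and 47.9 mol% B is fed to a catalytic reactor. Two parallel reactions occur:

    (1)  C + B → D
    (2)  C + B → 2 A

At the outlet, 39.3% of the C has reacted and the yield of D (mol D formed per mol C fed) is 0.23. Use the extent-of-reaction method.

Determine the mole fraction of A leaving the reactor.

0.193

Yield of D: 1ξ₁ / 489.7 = 0.23 → ξ₁ = 112.6 lbmol/h.
Conversion of C: 1ξ₁ + 1ξ₂ = 0.393 × 489.7 = 192.5 → ξ₂ = 79.83 lbmol/h.
Outlet amounts (n = n₀ + Σ ν·ξ):
  C: 489.7 − 1(112.6) − 1(79.83) = 297.3
  B: 450.3 − 1(112.6) − 1(79.83) = 257.8
  D: 0 + 1(112.6) = 112.6
  A: 0 + 2(79.83) = 159.7
Total out = 827.4 lbmol/h; y_A = 159.7 / 827.4 = 0.193.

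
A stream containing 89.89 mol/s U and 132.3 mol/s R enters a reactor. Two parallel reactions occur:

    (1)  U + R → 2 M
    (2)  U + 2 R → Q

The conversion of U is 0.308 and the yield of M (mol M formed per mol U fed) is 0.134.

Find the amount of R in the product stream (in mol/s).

Yield of M: 2ξ₁ / 89.89 = 0.134 → ξ₁ = 6.023 mol/s.
Conversion of U: 1ξ₁ + 1ξ₂ = 0.308 × 89.89 = 27.69 → ξ₂ = 21.66 mol/s.
Outlet amounts (n = n₀ + Σ ν·ξ):
  U: 89.89 − 1(6.023) − 1(21.66) = 62.2
  R: 132.3 − 1(6.023) − 2(21.66) = 82.95
  M: 0 + 2(6.023) = 12.05
  Q: 0 + 1(21.66) = 21.66

83 mol/s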